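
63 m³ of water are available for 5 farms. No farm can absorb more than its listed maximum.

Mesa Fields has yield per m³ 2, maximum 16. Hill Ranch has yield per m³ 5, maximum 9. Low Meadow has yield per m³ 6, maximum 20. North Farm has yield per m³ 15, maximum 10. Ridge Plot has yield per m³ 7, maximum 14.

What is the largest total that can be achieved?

433

Rank by yield per m³: North Farm 15 > Ridge Plot 7 > Low Meadow 6 > Hill Ranch 5 > Mesa Fields 2.
North Farm takes 10 to reach its cap of 10 — 53 left.
Ridge Plot: +14 to 14 (cap) — 39 left.
Low Meadow: +20 to 20 (cap) — 19 left.
Give Hill Ranch 9 to hit its cap of 9 — 10 left.
Mesa Fields: +10 (room for 16) → 10. Pool exhausted.
Total = 2×10 + 5×9 + 6×20 + 15×10 + 7×14 = 433.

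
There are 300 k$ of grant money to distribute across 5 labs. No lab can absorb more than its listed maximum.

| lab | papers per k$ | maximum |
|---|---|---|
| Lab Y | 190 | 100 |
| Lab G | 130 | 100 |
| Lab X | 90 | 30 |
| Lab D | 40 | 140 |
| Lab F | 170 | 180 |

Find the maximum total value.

Order the labs by papers per k$: Lab Y 190 > Lab F 170 > Lab G 130 > Lab X 90 > Lab D 40.
Lab Y: +100 to 100 (cap) — 200 left.
Give Lab F 180 to hit its cap of 180 — 20 left.
Lab G: +20 (room for 100) → 20. Pool exhausted.
Total = 190×100 + 130×20 + 170×180 = 52200.

52200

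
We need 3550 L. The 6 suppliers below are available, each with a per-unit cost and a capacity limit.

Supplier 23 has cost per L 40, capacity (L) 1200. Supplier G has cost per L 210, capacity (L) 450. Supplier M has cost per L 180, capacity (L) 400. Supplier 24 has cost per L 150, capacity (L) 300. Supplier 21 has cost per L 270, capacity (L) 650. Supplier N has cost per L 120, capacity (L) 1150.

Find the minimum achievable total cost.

411000

Use suppliers in increasing cost order.
Take 1200 from Supplier 23 at 40 → need 2350 more.
Supplier N at 120: take all 1150 L → 1200 still needed.
Supplier 24 at 150: take all 300 L → 900 still needed.
Supplier M at 180: take all 400 L → 500 still needed.
Supplier G (210): use full 450 → 50 L to go.
Supplier 21 at 270: take 50 of its 650 → requirement met.
Cost = 1200×40 + 1150×120 + 300×150 + 400×180 + 450×210 + 50×270 = 411000.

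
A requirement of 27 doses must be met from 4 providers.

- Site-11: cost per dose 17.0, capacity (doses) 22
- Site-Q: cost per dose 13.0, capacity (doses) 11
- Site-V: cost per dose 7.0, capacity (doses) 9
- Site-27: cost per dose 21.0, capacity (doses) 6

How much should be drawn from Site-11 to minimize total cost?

7

Use providers in increasing cost order.
Site-V at 7.0: take all 9 doses ; 18 still needed.
Take 11 from Site-Q at 13.0 ; need 7 more.
Site-11 (17.0): take the remaining 7 ; done.
Site-27: unused.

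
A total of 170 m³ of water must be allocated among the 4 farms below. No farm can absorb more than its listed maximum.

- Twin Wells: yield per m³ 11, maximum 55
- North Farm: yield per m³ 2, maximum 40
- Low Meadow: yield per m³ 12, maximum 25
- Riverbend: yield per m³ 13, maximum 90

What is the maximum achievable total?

Highest yield per m³ first: Riverbend 13 > Low Meadow 12 > Twin Wells 11 > North Farm 2.
Riverbend: +90 to 90 (cap) ; 80 left.
Low Meadow takes 25 to reach its cap of 25 ; 55 left.
Twin Wells takes 55 to reach its cap of 55 ; 0 left.
Total = 11×55 + 12×25 + 13×90 = 2075.

2075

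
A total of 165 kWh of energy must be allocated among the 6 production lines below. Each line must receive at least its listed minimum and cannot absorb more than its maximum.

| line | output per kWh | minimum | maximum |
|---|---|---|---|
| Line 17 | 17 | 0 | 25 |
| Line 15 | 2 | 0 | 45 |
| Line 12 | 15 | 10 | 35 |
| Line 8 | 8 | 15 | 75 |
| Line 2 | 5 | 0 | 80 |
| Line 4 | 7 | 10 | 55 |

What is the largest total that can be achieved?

Meeting every minimum uses 0+0+10+15+0+10 = 35 kWh, leaving 130.
Rank by output per kWh: Line 17 17 > Line 12 15 > Line 8 8 > Line 4 7 > Line 2 5 > Line 15 2.
Give Line 17 25 more to hit its cap of 25 — 105 left.
Line 12: +25 to 35 (cap) — 80 left.
Line 8: +60 to 75 (cap) — 20 left.
Line 4 has room for 45 more but only 20 remain, so it gets 30.
Total = 17×25 + 15×35 + 8×75 + 7×30 = 1760.

1760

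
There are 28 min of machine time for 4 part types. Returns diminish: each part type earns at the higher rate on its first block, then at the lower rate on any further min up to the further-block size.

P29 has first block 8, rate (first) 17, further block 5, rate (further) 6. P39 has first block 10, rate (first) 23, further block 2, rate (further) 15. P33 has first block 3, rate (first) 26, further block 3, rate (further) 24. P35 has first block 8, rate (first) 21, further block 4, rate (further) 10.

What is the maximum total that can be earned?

Treat each block as its own option and order by rate: P33/T1 26 > P33/T2 24 > P39/T1 23 > P35/T1 21 > P29/T1 17 > P39/T2 15 > P35/T2 10 > P29/T2 6.
P33/T1 (26): +3 — 25 left.
P33 T2 at 24: fill all 3 — 22 left.
P39 T1 at 23: fill all 10 — 12 left.
P35/T1 (21): +8 — 4 left.
4 remain; put them into P29 T1 at 17.
Total = 26×3 + 24×3 + 23×10 + 21×8 + 17×4 = 616.

616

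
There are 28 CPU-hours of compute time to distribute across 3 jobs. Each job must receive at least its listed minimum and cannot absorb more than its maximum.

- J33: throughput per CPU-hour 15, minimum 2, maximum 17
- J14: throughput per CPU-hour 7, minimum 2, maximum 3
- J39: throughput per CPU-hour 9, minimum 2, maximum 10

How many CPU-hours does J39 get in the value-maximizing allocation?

Meeting every minimum uses 2+2+2 = 6 CPU-hours, leaving 22.
Highest throughput per CPU-hour first: J33 15 > J39 9 > J14 7.
J33 takes 15 more to reach its cap of 17 — 7 left.
J39 has room for 8 more but only 7 remain, so it gets 9.

9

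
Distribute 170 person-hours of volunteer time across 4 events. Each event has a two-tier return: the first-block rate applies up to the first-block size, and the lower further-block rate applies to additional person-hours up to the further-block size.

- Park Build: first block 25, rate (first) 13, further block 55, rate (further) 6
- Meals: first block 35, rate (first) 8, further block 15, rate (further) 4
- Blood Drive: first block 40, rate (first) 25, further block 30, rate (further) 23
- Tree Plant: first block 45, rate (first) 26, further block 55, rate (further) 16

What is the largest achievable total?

Treat each block as its own option and order by rate: Tree Plant/tier1 26 > Blood Drive/tier1 25 > Blood Drive/tier2 23 > Tree Plant/tier2 16 > Park Build/tier1 13 > Meals/tier1 8 > Park Build/tier2 6 > Meals/tier2 4.
Tree Plant tier1 at 26: fill all 45 ; 125 left.
Blood Drive tier1 at 25: fill all 40 ; 85 left.
Blood Drive/tier2 (23): +30 ; 55 left.
Tree Plant tier2 at 16: fill all 55 ; 0 left.
Total = 26×45 + 25×40 + 23×30 + 16×55 = 3740.

3740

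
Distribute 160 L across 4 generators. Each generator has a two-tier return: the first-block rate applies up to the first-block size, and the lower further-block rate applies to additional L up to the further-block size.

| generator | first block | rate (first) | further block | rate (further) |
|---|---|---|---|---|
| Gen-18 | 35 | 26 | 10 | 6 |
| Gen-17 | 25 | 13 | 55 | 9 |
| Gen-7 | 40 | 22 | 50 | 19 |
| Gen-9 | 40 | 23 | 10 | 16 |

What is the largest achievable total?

3565

Rank every tier by rate: Gen-18/tier1 26 > Gen-9/tier1 23 > Gen-7/tier1 22 > Gen-7/tier2 19 > Gen-9/tier2 16 > Gen-17/tier1 13 > Gen-17/tier2 9 > Gen-18/tier2 6.
Gen-18/tier1 (26): +35 ; 125 left.
Gen-9 tier1 at 23: fill all 40 ; 85 left.
Gen-7 tier1 at 22: fill all 40 ; 45 left.
45 remain; put them into Gen-7 tier2 at 19.
Total = 26×35 + 23×40 + 22×40 + 19×45 = 3565.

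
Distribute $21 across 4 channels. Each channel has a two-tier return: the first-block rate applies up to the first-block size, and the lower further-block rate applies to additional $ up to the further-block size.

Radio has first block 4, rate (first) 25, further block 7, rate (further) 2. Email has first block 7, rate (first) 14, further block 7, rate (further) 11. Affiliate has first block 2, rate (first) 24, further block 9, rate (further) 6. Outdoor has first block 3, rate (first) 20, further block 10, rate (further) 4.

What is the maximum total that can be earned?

Treat each block as its own option and order by rate: Radio/T1 25 > Affiliate/T1 24 > Outdoor/T1 20 > Email/T1 14 > Email/T2 11 > Affiliate/T2 6 > Outdoor/T2 4 > Radio/T2 2.
Fill Radio T1 block (4 at 25) → 17 left.
Fill Affiliate T1 block (2 at 24) → 15 left.
Fill Outdoor T1 block (3 at 20) → 12 left.
Email/T1 (14): +7 → 5 left.
Email/T2: +5 of 7 at 11; pool empty.
Total = 25×4 + 24×2 + 20×3 + 14×7 + 11×5 = 361.

361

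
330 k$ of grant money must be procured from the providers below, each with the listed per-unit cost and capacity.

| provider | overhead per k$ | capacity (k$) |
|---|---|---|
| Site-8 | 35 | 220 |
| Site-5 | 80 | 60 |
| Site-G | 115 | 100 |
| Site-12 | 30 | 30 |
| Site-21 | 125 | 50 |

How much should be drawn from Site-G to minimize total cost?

20

Cheapest first:
Take 30 from Site-12 at 30 — need 300 more.
Site-8 at 35: take all 220 k$ — 80 still needed.
Take 60 from Site-5 at 80 — need 20 more.
Take 20 from Site-G at 115 to finish.
Site-21: unused.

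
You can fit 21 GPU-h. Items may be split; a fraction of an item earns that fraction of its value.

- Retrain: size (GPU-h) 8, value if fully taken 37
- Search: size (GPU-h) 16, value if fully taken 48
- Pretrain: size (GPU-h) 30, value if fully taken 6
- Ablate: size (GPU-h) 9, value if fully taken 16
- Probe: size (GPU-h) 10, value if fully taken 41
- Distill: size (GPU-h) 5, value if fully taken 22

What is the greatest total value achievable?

91.8

Rank by value-to-size ratio: Retrain 37/8≈4.62, Distill 22/5≈4.4, Probe 41/10≈4.1, Search 48/16≈3, Ablate 16/9≈1.78, Pretrain 6/30≈0.2.
All 8 GPU-h of Retrain fit (value 37) — 13 remain.
Distill: take in full, 5 GPU-h for value 22 — 8 left.
Only 8 GPU-h remain; take 8/10 of Probe for value 41×8/10 = 32.8.
Total value = 91.8.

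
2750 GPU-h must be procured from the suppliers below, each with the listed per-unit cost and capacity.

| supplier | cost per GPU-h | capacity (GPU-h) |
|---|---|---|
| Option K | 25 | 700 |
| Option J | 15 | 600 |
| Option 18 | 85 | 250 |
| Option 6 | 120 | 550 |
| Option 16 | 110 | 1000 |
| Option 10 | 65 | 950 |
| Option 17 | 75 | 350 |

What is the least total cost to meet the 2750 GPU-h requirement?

Cheapest first:
Option J (15): use full 600 → 2150 GPU-h to go.
Take 700 from Option K at 25 → need 1450 more.
Take 950 from Option 10 at 65 → need 500 more.
Take 350 from Option 17 at 75 → need 150 more.
Option 18 (85): take the remaining 150 → done.
Option 16, Option 6: unused.
Cost = 600×15 + 700×25 + 950×65 + 350×75 + 150×85 = 127250.

127250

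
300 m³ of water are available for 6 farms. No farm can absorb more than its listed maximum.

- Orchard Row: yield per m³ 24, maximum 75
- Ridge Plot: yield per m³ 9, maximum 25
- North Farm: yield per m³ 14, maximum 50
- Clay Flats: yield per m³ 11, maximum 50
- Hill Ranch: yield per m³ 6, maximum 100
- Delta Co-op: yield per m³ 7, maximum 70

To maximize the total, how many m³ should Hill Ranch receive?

Rank by yield per m³: Orchard Row 24 > North Farm 14 > Clay Flats 11 > Ridge Plot 9 > Delta Co-op 7 > Hill Ranch 6.
Give Orchard Row 75 to hit its cap of 75 — 225 left.
North Farm takes 50 to reach its cap of 50 — 175 left.
Give Clay Flats 50 to hit its cap of 50 — 125 left.
Give Ridge Plot 25 to hit its cap of 25 — 100 left.
Give Delta Co-op 70 to hit its cap of 70 — 30 left.
Hill Ranch has room for 100 but only 30 remain, so it gets 30.

30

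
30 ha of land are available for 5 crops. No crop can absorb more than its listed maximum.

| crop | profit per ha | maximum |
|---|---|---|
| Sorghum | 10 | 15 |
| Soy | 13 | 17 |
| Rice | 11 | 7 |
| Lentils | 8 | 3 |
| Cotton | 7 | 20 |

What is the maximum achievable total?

358

Highest profit per ha first: Soy 13 > Rice 11 > Sorghum 10 > Lentils 8 > Cotton 7.
Soy: +17 to 17 (cap) — 13 left.
Rice takes 7 to reach its cap of 7 — 6 left.
Only 6 left; Sorghum takes them to reach 6.
Total = 10×6 + 13×17 + 11×7 = 358.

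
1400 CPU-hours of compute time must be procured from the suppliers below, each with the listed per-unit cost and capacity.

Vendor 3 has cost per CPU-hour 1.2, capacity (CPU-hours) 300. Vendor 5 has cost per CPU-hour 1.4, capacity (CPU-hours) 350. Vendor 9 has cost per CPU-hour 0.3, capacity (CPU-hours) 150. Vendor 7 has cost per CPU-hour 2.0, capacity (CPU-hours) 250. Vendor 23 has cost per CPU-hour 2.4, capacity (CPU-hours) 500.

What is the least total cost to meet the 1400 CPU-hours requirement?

2235

Fill from the cheapest supplier first.
Take 150 from Vendor 9 at 0.3 ; need 1250 more.
Vendor 3 (1.2): use full 300 ; 950 CPU-hours to go.
Vendor 5 (1.4): use full 350 ; 600 CPU-hours to go.
Take 250 from Vendor 7 at 2.0 ; need 350 more.
Vendor 23 (2.4): take the remaining 350 ; done.
Cost = 150×0.3 + 300×1.2 + 350×1.4 + 250×2.0 + 350×2.4 = 2235.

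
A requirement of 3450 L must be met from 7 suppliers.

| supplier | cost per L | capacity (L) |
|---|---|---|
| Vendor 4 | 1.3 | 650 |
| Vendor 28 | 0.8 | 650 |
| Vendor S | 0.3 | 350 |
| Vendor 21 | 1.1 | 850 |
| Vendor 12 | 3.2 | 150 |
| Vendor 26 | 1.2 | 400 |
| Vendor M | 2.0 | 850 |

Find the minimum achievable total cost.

Cheapest first:
Vendor S at 0.3: take all 350 L → 3100 still needed.
Vendor 28 (0.8): use full 650 → 2450 L to go.
Vendor 21 at 1.1: take all 850 L → 1600 still needed.
Vendor 26 (1.2): use full 400 → 1200 L to go.
Vendor 4 at 1.3: take all 650 L → 550 still needed.
Vendor M at 2.0: take 550 of its 850 → requirement met.
Vendor 12: unused.
Cost = 350×0.3 + 650×0.8 + 850×1.1 + 400×1.2 + 650×1.3 + 550×2.0 = 3985.

3985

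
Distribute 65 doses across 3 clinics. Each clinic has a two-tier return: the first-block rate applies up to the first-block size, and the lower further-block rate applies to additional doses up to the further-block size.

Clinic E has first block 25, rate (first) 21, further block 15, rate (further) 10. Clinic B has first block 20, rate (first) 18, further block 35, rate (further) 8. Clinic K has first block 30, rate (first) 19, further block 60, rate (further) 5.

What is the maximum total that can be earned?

1275

Order all 6 blocks by rate: Clinic E/T1 21 > Clinic K/T1 19 > Clinic B/T1 18 > Clinic E/T2 10 > Clinic B/T2 8 > Clinic K/T2 5.
Clinic E T1 at 21: fill all 25 — 40 left.
Clinic K T1 at 19: fill all 30 — 10 left.
Clinic B/T1: +10 of 20 at 18; pool empty.
Total = 21×25 + 19×30 + 18×10 = 1275.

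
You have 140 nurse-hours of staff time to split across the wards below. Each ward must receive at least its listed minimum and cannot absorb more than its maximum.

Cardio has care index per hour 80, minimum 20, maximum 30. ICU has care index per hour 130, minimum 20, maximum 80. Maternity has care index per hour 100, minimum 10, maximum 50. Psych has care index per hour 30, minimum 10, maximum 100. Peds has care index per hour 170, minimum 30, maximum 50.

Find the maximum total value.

17900

Meeting every minimum uses 20+20+10+10+30 = 90 nurse-hours, leaving 50.
Order the wards by care index per hour: Peds 170 > ICU 130 > Maternity 100 > Cardio 80 > Psych 30.
Peds takes 20 more to reach its cap of 50 — 30 left.
Only 30 left; ICU takes them to reach 50.
Total = 80×20 + 130×50 + 100×10 + 30×10 + 170×50 = 17900.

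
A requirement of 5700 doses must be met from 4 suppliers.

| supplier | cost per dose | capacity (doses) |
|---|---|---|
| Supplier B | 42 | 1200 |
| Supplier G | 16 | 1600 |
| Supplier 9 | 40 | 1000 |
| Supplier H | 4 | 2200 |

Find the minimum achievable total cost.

112200

Cheapest first:
Supplier H (4): use full 2200 → 3500 doses to go.
Supplier G (16): use full 1600 → 1900 doses to go.
Take 1000 from Supplier 9 at 40 → need 900 more.
Supplier B at 42: take 900 of its 1200 → requirement met.
Cost = 2200×4 + 1600×16 + 1000×40 + 900×42 = 112200.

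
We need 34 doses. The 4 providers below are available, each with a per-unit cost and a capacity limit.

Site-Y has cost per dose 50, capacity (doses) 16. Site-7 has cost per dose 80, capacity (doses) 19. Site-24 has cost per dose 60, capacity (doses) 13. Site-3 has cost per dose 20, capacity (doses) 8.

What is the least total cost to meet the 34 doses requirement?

1560

Fill from the cheapest provider first.
Site-3 (20): use full 8 → 26 doses to go.
Take 16 from Site-Y at 50 → need 10 more.
Site-24 at 60: take 10 of its 13 → requirement met.
Site-7: unused.
Cost = 8×20 + 16×50 + 10×60 = 1560.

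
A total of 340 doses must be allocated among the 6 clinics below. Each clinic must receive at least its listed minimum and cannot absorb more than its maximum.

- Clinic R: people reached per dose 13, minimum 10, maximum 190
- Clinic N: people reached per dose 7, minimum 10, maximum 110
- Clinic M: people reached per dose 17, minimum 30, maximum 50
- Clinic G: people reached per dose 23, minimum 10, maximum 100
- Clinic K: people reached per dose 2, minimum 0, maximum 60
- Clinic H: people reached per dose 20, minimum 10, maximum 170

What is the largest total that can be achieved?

6750

Meeting every minimum uses 10+10+30+10+0+10 = 70 doses, leaving 270.
Order the clinics by people reached per dose: Clinic G 23 > Clinic H 20 > Clinic M 17 > Clinic R 13 > Clinic N 7 > Clinic K 2.
Clinic G takes 90 more to reach its cap of 100 — 180 left.
Clinic H takes 160 more to reach its cap of 170 — 20 left.
Give Clinic M 20 more to hit its cap of 50 — 0 left.
Total = 13×10 + 7×10 + 17×50 + 23×100 + 20×170 = 6750.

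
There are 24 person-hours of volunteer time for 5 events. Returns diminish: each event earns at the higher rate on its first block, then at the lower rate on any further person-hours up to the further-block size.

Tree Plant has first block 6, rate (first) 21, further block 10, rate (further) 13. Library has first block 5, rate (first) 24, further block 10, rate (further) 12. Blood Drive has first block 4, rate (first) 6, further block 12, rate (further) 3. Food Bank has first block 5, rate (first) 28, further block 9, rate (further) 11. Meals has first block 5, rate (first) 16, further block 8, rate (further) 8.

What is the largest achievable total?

Rank every tier by rate: Food Bank/tier1 28 > Library/tier1 24 > Tree Plant/tier1 21 > Meals/tier1 16 > Tree Plant/tier2 13 > Library/tier2 12 > Food Bank/tier2 11 > Meals/tier2 8 > Blood Drive/tier1 6 > Blood Drive/tier2 3.
Food Bank tier1 at 28: fill all 5 → 19 left.
Library/tier1 (24): +5 → 14 left.
Fill Tree Plant tier1 block (6 at 21) → 8 left.
Meals/tier1 (16): +5 → 3 left.
Tree Plant tier2 at 13: only 3 left, fill 3.
Total = 28×5 + 24×5 + 21×6 + 16×5 + 13×3 = 505.

505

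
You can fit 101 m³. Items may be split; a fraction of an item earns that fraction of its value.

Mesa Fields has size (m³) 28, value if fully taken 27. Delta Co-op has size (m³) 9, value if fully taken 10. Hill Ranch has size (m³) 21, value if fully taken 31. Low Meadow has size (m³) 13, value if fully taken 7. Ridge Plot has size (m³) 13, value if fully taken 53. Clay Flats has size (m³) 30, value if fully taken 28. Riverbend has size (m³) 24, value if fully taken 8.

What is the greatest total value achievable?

Rank by value-to-size ratio: Ridge Plot 53/13≈4.08, Hill Ranch 31/21≈1.48, Delta Co-op 10/9≈1.11, Mesa Fields 27/28≈0.964, Clay Flats 28/30≈0.933, Low Meadow 7/13≈0.538, Riverbend 8/24≈0.333.
Take all of Ridge Plot (13 m³, value 53) ; 88 m³ left.
Take all of Hill Ranch (21 m³, value 31) ; 67 m³ left.
All 9 m³ of Delta Co-op fit (value 10) ; 58 remain.
All 28 m³ of Mesa Fields fit (value 27) ; 30 remain.
All 30 m³ of Clay Flats fit (value 28) ; 0 remain.
Total value = 149.

149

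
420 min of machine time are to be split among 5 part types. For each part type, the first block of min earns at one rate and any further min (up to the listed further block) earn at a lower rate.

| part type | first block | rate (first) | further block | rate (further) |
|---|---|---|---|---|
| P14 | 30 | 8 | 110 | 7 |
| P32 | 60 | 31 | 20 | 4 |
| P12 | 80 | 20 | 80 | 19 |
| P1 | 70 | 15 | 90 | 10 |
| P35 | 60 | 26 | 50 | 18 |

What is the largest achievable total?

Order all 10 blocks by rate: P32/first 31 > P35/first 26 > P12/first 20 > P12/second 19 > P35/second 18 > P1/first 15 > P1/second 10 > P14/first 8 > P14/second 7 > P32/second 4.
Fill P32 first block (60 at 31) ; 360 left.
P35 first at 26: fill all 60 ; 300 left.
P12/first (20): +80 ; 220 left.
P12/second (19): +80 ; 140 left.
P35 second at 18: fill all 50 ; 90 left.
P1 first at 15: fill all 70 ; 20 left.
20 remain; put them into P1 second at 10.
Total = 31×60 + 26×60 + 20×80 + 19×80 + 18×50 + 15×70 + 10×20 = 8690.

8690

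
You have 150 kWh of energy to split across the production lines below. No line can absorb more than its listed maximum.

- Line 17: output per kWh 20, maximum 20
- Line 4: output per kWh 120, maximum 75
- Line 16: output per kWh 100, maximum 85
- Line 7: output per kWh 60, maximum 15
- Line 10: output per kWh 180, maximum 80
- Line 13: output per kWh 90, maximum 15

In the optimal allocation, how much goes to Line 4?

70

Highest output per kWh first: Line 10 180 > Line 4 120 > Line 16 100 > Line 13 90 > Line 7 60 > Line 17 20.
Line 10 takes 80 to reach its cap of 80 → 70 left.
Only 70 left; Line 4 takes them to reach 70.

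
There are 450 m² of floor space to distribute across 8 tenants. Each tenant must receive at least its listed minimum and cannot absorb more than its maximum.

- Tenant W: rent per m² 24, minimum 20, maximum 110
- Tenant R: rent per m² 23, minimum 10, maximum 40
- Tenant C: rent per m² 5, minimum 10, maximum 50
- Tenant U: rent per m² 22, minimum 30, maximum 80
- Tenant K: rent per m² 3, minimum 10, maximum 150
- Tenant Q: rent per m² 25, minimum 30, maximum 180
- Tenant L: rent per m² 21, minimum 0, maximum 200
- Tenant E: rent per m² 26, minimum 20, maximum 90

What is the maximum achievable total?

10680

Meeting every minimum uses 20+10+10+30+10+30+0+20 = 130 m², leaving 320.
Highest rent per m² first: Tenant E 26 > Tenant Q 25 > Tenant W 24 > Tenant R 23 > Tenant U 22 > Tenant L 21 > Tenant C 5 > Tenant K 3.
Tenant E: +70 to 90 (cap) → 250 left.
Give Tenant Q 150 more to hit its cap of 180 → 100 left.
Tenant W takes 90 more to reach its cap of 110 → 10 left.
Tenant R: +10 (room for 30) → 20. Pool exhausted.
Total = 24×110 + 23×20 + 5×10 + 22×30 + 3×10 + 25×180 + 26×90 = 10680.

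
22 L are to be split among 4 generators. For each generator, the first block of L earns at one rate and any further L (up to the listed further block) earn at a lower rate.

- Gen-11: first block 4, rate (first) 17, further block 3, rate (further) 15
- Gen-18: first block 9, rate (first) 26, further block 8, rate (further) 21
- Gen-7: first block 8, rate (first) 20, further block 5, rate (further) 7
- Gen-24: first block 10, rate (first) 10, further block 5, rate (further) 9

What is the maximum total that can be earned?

Treat each block as its own option and order by rate: Gen-18/T1 26 > Gen-18/T2 21 > Gen-7/T1 20 > Gen-11/T1 17 > Gen-11/T2 15 > Gen-24/T1 10 > Gen-24/T2 9 > Gen-7/T2 7.
Gen-18/T1 (26): +9 — 13 left.
Gen-18 T2 at 21: fill all 8 — 5 left.
Gen-7/T1: +5 of 8 at 20; pool empty.
Total = 26×9 + 21×8 + 20×5 = 502.

502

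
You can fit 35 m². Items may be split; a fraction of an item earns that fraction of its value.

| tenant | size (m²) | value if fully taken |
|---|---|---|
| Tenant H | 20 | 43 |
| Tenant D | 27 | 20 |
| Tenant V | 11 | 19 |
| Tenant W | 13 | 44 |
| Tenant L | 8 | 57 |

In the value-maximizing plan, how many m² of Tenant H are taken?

Best value per unit of size first: Tenant L 57/8≈7.12, Tenant W 44/13≈3.38, Tenant H 43/20≈2.15, Tenant V 19/11≈1.73, Tenant D 20/27≈0.741.
Take all of Tenant L (8 m², value 57) → 27 m² left.
Take all of Tenant W (13 m², value 44) → 14 m² left.
14 m² left: a 14/20 share of Tenant H gives 43×14/20 = 30.1.

14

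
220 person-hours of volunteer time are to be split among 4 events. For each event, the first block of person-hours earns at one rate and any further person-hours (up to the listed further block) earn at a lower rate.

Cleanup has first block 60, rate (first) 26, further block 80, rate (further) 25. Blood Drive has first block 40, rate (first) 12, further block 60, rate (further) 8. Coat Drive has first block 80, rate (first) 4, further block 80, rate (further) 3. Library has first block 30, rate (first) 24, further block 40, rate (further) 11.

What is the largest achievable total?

4870

Rank every tier by rate: Cleanup/tier1 26 > Cleanup/tier2 25 > Library/tier1 24 > Blood Drive/tier1 12 > Library/tier2 11 > Blood Drive/tier2 8 > Coat Drive/tier1 4 > Coat Drive/tier2 3.
Fill Cleanup tier1 block (60 at 26) — 160 left.
Cleanup tier2 at 25: fill all 80 — 80 left.
Fill Library tier1 block (30 at 24) — 50 left.
Fill Blood Drive tier1 block (40 at 12) — 10 left.
Library/tier2: +10 of 40 at 11; pool empty.
Total = 26×60 + 25×80 + 24×30 + 12×40 + 11×10 = 4870.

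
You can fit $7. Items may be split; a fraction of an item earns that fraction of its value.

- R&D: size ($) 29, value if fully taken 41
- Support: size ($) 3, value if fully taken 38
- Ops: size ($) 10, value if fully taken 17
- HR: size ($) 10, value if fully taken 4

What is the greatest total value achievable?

Sort by value density: Support 38/3≈12.7, Ops 17/10≈1.7, R&D 41/29≈1.41, HR 4/10≈0.4.
Take all of Support (3 $, value 38) → 4 $ left.
4 $ left: a 4/10 share of Ops gives 17×4/10 = 6.8.
Total value = 44.8.

44.8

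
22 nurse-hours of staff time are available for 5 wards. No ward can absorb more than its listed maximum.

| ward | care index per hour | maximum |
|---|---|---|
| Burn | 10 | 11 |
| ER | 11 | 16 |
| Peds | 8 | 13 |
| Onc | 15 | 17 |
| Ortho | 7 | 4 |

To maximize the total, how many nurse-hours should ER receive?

Order the wards by care index per hour: Onc 15 > ER 11 > Burn 10 > Peds 8 > Ortho 7.
Onc: +17 to 17 (cap) — 5 left.
ER has room for 16 but only 5 remain, so it gets 5.

5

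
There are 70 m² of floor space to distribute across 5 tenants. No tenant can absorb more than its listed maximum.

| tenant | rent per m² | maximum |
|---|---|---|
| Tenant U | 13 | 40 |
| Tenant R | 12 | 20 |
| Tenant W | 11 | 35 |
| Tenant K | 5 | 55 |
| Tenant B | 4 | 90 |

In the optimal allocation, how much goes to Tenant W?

10

Highest rent per m² first: Tenant U 13 > Tenant R 12 > Tenant W 11 > Tenant K 5 > Tenant B 4.
Give Tenant U 40 to hit its cap of 40 — 30 left.
Tenant R takes 20 to reach its cap of 20 — 10 left.
Tenant W has room for 35 but only 10 remain, so it gets 10.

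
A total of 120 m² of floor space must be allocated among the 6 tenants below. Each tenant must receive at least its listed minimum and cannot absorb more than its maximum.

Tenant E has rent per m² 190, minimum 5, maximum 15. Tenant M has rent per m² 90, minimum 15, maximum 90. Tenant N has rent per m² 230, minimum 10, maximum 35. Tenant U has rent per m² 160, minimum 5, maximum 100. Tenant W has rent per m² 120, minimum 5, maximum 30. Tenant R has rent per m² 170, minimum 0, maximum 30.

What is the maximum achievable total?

21150

Meeting every minimum uses 5+15+10+5+5+0 = 40 m², leaving 80.
Order the tenants by rent per m²: Tenant N 230 > Tenant E 190 > Tenant R 170 > Tenant U 160 > Tenant W 120 > Tenant M 90.
Tenant N takes 25 more to reach its cap of 35 — 55 left.
Tenant E takes 10 more to reach its cap of 15 — 45 left.
Give Tenant R 30 more to hit its cap of 30 — 15 left.
Only 15 left; Tenant U takes them to reach 20.
Total = 190×15 + 90×15 + 230×35 + 160×20 + 120×5 + 170×30 = 21150.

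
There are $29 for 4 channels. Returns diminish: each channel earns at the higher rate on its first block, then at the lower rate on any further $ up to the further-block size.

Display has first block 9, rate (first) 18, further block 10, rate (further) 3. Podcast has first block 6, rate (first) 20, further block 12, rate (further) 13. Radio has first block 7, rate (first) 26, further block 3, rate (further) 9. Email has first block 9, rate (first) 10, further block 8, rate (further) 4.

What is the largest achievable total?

Rank every tier by rate: Radio/T1 26 > Podcast/T1 20 > Display/T1 18 > Podcast/T2 13 > Email/T1 10 > Radio/T2 9 > Email/T2 4 > Display/T2 3.
Radio T1 at 26: fill all 7 → 22 left.
Podcast T1 at 20: fill all 6 → 16 left.
Display/T1 (18): +9 → 7 left.
7 remain; put them into Podcast T2 at 13.
Total = 26×7 + 20×6 + 18×9 + 13×7 = 555.

555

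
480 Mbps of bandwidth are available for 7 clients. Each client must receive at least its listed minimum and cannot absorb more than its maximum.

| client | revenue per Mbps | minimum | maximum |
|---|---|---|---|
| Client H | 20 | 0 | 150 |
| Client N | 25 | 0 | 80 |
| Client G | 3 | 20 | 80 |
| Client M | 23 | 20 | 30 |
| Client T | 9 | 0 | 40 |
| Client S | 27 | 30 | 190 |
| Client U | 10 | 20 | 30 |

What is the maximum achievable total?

10880

Meeting every minimum uses 0+0+20+20+0+30+20 = 90 Mbps, leaving 390.
Highest revenue per Mbps first: Client S 27 > Client N 25 > Client M 23 > Client H 20 > Client U 10 > Client T 9 > Client G 3.
Client S takes 160 more to reach its cap of 190 → 230 left.
Client N takes 80 more to reach its cap of 80 → 150 left.
Client M: +10 to 30 (cap) → 140 left.
Client H has room for 150 more but only 140 remain, so it gets 140.
Total = 20×140 + 25×80 + 3×20 + 23×30 + 27×190 + 10×20 = 10880.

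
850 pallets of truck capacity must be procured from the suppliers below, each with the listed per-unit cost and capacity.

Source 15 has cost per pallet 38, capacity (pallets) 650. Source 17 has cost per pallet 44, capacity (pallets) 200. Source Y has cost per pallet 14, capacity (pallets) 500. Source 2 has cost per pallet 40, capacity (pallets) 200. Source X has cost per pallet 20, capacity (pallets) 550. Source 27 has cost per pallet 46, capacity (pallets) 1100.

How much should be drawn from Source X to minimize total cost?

350

Fill from the cheapest supplier first.
Take 500 from Source Y at 14 → need 350 more.
Source X (20): take the remaining 350 → done.
Source 15, Source 2, Source 17, Source 27: unused.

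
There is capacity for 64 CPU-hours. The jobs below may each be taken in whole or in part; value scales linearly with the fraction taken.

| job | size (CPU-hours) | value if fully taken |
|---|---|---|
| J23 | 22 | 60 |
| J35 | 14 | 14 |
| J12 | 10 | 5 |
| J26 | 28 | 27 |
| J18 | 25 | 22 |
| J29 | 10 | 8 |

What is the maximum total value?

101

Best value per unit of size first: J23 60/22≈2.73, J35 14/14≈1, J26 27/28≈0.964, J18 22/25≈0.88, J29 8/10≈0.8, J12 5/10≈0.5.
J23: take in full, 22 CPU-hours for value 60 — 42 left.
J35: take in full, 14 CPU-hours for value 14 — 28 left.
Take all of J26 (28 CPU-hours, value 27) — 0 CPU-hours left.
Total value = 101.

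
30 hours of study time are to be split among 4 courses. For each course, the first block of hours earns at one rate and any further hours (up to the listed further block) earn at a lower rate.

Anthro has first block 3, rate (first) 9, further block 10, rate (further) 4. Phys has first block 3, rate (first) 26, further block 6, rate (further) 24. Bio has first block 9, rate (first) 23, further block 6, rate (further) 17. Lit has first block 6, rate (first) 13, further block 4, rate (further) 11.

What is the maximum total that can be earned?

Rank every tier by rate: Phys/T1 26 > Phys/T2 24 > Bio/T1 23 > Bio/T2 17 > Lit/T1 13 > Lit/T2 11 > Anthro/T1 9 > Anthro/T2 4.
Phys/T1 (26): +3 → 27 left.
Fill Phys T2 block (6 at 24) → 21 left.
Fill Bio T1 block (9 at 23) → 12 left.
Bio T2 at 17: fill all 6 → 6 left.
Fill Lit T1 block (6 at 13) → 0 left.
Total = 26×3 + 24×6 + 23×9 + 17×6 + 13×6 = 609.

609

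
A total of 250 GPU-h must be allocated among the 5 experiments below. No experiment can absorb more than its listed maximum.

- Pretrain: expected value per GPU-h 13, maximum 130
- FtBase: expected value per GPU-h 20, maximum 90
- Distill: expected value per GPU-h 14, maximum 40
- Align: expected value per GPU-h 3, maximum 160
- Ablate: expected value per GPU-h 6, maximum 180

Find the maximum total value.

Highest expected value per GPU-h first: FtBase 20 > Distill 14 > Pretrain 13 > Ablate 6 > Align 3.
Give FtBase 90 to hit its cap of 90 — 160 left.
Give Distill 40 to hit its cap of 40 — 120 left.
Pretrain: +120 (room for 130) → 120. Pool exhausted.
Total = 13×120 + 20×90 + 14×40 = 3920.

3920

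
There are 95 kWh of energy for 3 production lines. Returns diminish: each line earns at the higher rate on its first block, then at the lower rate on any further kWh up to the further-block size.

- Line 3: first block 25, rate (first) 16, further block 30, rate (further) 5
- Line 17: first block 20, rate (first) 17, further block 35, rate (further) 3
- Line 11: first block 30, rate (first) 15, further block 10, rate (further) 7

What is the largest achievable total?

1310

Order all 6 blocks by rate: Line 17/tier1 17 > Line 3/tier1 16 > Line 11/tier1 15 > Line 11/tier2 7 > Line 3/tier2 5 > Line 17/tier2 3.
Line 17 tier1 at 17: fill all 20 → 75 left.
Line 3 tier1 at 16: fill all 25 → 50 left.
Line 11 tier1 at 15: fill all 30 → 20 left.
Line 11/tier2 (7): +10 → 10 left.
Line 3/tier2: +10 of 30 at 5; pool empty.
Total = 17×20 + 16×25 + 15×30 + 7×10 + 5×10 = 1310.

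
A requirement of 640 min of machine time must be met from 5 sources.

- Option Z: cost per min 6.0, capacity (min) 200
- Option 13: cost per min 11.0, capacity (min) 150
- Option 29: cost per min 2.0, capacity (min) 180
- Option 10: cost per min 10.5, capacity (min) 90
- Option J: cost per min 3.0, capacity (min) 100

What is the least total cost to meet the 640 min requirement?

Use sources in increasing cost order.
Option 29 at 2.0: take all 180 min → 460 still needed.
Take 100 from Option J at 3.0 → need 360 more.
Option Z (6.0): use full 200 → 160 min to go.
Option 10 (10.5): use full 90 → 70 min to go.
Option 13 at 11.0: take 70 of its 150 → requirement met.
Cost = 180×2.0 + 100×3.0 + 200×6.0 + 90×10.5 + 70×11.0 = 3575.

3575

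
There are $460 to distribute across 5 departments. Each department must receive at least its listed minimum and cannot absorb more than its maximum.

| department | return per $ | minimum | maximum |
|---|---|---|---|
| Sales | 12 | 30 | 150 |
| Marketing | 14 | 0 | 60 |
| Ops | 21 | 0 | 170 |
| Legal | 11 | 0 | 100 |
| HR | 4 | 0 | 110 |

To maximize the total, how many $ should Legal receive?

80

Meeting every minimum uses 30+0+0+0+0 = 30 $, leaving 430.
Order the departments by return per $: Ops 21 > Marketing 14 > Sales 12 > Legal 11 > HR 4.
Ops: +170 to 170 (cap) ; 260 left.
Marketing takes 60 more to reach its cap of 60 ; 200 left.
Sales: +120 to 150 (cap) ; 80 left.
Legal: +80 (room for 100) → 80. Pool exhausted.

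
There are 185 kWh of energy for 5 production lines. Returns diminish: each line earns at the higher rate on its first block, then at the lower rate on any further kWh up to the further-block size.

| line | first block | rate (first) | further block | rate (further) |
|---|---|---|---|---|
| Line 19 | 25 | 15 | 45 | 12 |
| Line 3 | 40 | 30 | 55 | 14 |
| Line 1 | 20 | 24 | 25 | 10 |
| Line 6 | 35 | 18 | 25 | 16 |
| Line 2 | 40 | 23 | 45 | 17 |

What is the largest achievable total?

4075

Treat each block as its own option and order by rate: Line 3/first 30 > Line 1/first 24 > Line 2/first 23 > Line 6/first 18 > Line 2/second 17 > Line 6/second 16 > Line 19/first 15 > Line 3/second 14 > Line 19/second 12 > Line 1/second 10.
Line 3/first (30): +40 ; 145 left.
Line 1 first at 24: fill all 20 ; 125 left.
Line 2/first (23): +40 ; 85 left.
Line 6 first at 18: fill all 35 ; 50 left.
Fill Line 2 second block (45 at 17) ; 5 left.
Line 6 second at 16: only 5 left, fill 5.
Total = 30×40 + 24×20 + 23×40 + 18×35 + 17×45 + 16×5 = 4075.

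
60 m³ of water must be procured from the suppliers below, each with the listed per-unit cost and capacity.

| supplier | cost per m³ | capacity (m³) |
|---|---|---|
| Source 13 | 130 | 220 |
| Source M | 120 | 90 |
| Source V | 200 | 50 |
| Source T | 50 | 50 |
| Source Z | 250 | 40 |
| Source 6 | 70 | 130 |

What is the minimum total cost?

Cheapest first:
Source T at 50: take all 50 m³ ; 10 still needed.
Source 6 at 70: take 10 of its 130 ; requirement met.
Source M, Source 13, Source V, Source Z: unused.
Cost = 50×50 + 10×70 = 3200.

3200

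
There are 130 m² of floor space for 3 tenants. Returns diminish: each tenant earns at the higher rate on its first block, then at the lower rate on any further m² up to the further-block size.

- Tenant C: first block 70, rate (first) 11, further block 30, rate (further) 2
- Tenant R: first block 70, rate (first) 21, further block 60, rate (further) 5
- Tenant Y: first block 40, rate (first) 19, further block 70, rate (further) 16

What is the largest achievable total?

2550

Order all 6 blocks by rate: Tenant R/T1 21 > Tenant Y/T1 19 > Tenant Y/T2 16 > Tenant C/T1 11 > Tenant R/T2 5 > Tenant C/T2 2.
Tenant R T1 at 21: fill all 70 ; 60 left.
Tenant Y/T1 (19): +40 ; 20 left.
20 remain; put them into Tenant Y T2 at 16.
Total = 21×70 + 19×40 + 16×20 = 2550.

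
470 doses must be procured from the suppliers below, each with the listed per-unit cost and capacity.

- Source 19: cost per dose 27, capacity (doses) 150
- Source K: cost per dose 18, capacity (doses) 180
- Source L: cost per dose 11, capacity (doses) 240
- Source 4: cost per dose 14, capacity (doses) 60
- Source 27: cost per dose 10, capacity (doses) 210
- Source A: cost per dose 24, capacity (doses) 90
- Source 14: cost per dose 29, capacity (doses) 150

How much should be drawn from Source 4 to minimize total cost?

20

Fill from the cheapest supplier first.
Source 27 at 10: take all 210 doses — 260 still needed.
Take 240 from Source L at 11 — need 20 more.
Source 4 (14): take the remaining 20 — done.
Source K, Source A, Source 19, Source 14: unused.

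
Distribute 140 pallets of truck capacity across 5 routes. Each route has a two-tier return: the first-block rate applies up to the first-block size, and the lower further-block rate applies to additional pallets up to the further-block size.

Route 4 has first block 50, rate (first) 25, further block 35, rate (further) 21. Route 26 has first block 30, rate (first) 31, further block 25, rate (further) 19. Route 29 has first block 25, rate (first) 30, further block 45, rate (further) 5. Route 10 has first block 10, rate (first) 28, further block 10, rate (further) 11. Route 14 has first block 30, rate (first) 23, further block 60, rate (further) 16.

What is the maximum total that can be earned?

3785

Treat each block as its own option and order by rate: Route 26/first 31 > Route 29/first 30 > Route 10/first 28 > Route 4/first 25 > Route 14/first 23 > Route 4/second 21 > Route 26/second 19 > Route 14/second 16 > Route 10/second 11 > Route 29/second 5.
Fill Route 26 first block (30 at 31) — 110 left.
Route 29/first (30): +25 — 85 left.
Route 10/first (28): +10 — 75 left.
Fill Route 4 first block (50 at 25) — 25 left.
Route 14/first: +25 of 30 at 23; pool empty.
Total = 31×30 + 30×25 + 28×10 + 25×50 + 23×25 = 3785.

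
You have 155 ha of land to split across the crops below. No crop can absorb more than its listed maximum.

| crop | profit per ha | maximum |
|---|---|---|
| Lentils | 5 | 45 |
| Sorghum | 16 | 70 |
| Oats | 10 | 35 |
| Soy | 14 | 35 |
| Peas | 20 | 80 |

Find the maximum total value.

2790

Highest profit per ha first: Peas 20 > Sorghum 16 > Soy 14 > Oats 10 > Lentils 5.
Peas takes 80 to reach its cap of 80 ; 75 left.
Sorghum: +70 to 70 (cap) ; 5 left.
Soy: +5 (room for 35) → 5. Pool exhausted.
Total = 16×70 + 14×5 + 20×80 = 2790.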